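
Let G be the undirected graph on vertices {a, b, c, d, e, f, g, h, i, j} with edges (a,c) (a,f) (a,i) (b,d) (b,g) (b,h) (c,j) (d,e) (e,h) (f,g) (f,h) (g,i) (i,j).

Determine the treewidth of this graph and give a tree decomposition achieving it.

Treewidth 2.
One optimal decomposition is:
Bags: B1 = {d, e, h}  B2 = {b, d, h}  B3 = {b, f, h}  B4 = {b, f, g}  B5 = {a, f, g}  B6 = {a, g, i}  B7 = {a, c, i}  B8 = {c, i, j}
Tree: B1–B2, B2–B3, B3–B4, B4–B5, B5–B6, B6–B7, B7–B8

Each bag holds 3 vertices, so the decomposition has width 2, which upper-bounds the treewidth. Since e–d–b–h–e is a cycle in G, G is not acyclic. Forests are exactly the graphs of treewidth ≤ 1, so tw(G) ≥ 2. Combining the bounds, tw(G) = 2.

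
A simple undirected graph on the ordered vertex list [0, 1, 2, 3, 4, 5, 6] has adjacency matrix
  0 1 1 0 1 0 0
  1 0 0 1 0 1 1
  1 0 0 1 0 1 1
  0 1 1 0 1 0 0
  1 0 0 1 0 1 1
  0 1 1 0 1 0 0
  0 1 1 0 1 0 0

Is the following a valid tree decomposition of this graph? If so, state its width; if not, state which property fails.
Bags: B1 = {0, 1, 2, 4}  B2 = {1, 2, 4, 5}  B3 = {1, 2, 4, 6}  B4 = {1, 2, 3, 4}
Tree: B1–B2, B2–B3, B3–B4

Checking the three conditions: (i) the bags cover all of {0, 1, 2, 3, 4, 5, 6}; (ii) for each edge, some bag contains both endpoints; (iii) the bags containing any fixed vertex form a subtree. All hold, so the decomposition is valid with width 4 − 1 = 3.

Yes; width 3.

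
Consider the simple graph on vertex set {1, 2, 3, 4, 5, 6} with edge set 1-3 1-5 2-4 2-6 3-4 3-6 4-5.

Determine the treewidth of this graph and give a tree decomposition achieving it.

Treewidth 2.
One optimal decomposition is:
Bags: B1 = {2, 3, 6}  B2 = {2, 3, 4}  B3 = {1, 3, 4}  B4 = {1, 4, 5}
Tree: B1–B2, B2–B3, B3–B4

Each bag holds 3 vertices, so the decomposition has width 2, which upper-bounds the treewidth. For the lower bound, G contains the cycle 6–2–4–3–6, so G is not a forest; only forests have treewidth ≤ 1, hence tw(G) ≥ 2. Hence tw(G) = 2 exactly.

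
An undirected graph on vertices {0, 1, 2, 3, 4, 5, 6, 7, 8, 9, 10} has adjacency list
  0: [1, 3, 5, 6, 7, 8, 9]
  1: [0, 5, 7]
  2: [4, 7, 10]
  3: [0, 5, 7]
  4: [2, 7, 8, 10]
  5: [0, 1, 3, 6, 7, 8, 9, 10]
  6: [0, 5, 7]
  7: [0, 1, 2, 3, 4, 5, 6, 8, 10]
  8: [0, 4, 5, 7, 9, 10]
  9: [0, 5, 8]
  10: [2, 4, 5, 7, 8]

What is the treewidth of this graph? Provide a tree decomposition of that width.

Treewidth 3.
One optimal decomposition is:
Bags: B1 = {0, 5, 7, 8}  B2 = {5, 7, 8, 10}  B3 = {0, 5, 8, 9}  B4 = {0, 3, 5, 7}  B5 = {0, 5, 6, 7}  B6 = {4, 7, 8, 10}  B7 = {2, 4, 7, 10}  B8 = {0, 1, 5, 7}
Tree: B1–B2, B1–B3, B1–B4, B4–B5, B2–B6, B6–B7, B5–B8

The largest bag has 4 vertices, giving width 3; this decomposition certifies tw(G) ≤ 3. Conversely, {0, 5, 8, 9} is a clique of size 4, and the vertices of any clique must share a bag in every tree decomposition; so some bag has ≥ 4 vertices and tw(G) ≥ 3. Hence tw(G) = 3 exactly.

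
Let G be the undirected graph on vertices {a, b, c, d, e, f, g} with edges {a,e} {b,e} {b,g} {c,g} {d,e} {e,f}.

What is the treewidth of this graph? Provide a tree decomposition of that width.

Every bag has size at most 2, so the width is 2 − 1 = 1 and tw(G) ≤ 1. Any graph with an edge has treewidth ≥ 1, and G has the edge g–b. Hence tw(G) = 1 exactly.

Treewidth 1.
Bags: B1 = {b, g}  B2 = {b, e}  B3 = {e, f}  B4 = {d, e}  B5 = {c, g}  B6 = {a, e}
Tree: B1–B2, B2–B3, B2–B4, B1–B5, B4–B6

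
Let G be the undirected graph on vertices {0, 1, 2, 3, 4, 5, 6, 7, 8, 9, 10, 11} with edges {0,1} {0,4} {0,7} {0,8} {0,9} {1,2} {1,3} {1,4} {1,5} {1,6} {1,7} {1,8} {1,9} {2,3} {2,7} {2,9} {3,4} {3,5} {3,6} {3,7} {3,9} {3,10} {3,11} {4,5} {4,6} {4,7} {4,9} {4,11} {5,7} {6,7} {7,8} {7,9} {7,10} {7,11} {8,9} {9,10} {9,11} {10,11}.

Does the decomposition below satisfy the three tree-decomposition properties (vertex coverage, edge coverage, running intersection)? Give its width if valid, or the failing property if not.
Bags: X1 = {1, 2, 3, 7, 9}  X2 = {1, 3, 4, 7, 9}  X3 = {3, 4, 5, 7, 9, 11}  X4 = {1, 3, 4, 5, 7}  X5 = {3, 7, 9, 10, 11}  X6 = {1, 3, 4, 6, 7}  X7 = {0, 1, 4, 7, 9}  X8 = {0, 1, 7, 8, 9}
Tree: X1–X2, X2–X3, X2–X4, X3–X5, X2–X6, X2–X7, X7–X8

A tree decomposition must satisfy three properties: every vertex lies in some bag; for every edge, both endpoints lie together in some bag; and for every vertex, the bags containing it form a connected subtree. Here bags containing vertex 5 are not connected in the tree, so the decomposition is invalid.

No — bags containing vertex 5 are not connected in the tree.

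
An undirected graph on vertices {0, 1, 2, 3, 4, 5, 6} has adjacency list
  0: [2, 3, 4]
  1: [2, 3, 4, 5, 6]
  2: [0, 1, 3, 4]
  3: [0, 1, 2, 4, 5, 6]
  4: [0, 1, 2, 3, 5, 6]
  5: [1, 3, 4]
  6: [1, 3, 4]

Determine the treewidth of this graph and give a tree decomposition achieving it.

The largest bag has 4 vertices, giving width 3; this decomposition certifies tw(G) ≤ 3. Conversely, {0, 2, 3, 4} is a clique of size 4, and the vertices of any clique must share a bag in every tree decomposition; so some bag has ≥ 4 vertices and tw(G) ≥ 3. The upper and lower bounds meet at 3, so that is the treewidth.

Treewidth 3.
Bags: B1 = {1, 2, 3, 4}  B2 = {0, 2, 3, 4}  B3 = {1, 3, 4, 5}  B4 = {1, 3, 4, 6}
Tree: B1–B2, B1–B3, B3–B4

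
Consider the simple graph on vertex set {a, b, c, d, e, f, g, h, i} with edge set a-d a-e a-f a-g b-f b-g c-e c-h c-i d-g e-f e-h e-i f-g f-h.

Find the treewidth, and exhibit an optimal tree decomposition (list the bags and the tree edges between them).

Treewidth 2.
Bags: B1 = {b, f, g}  B2 = {a, f, g}  B3 = {a, d, g}  B4 = {a, e, f}  B5 = {e, f, h}  B6 = {c, e, h}  B7 = {c, e, i}
Tree: B1–B2, B2–B3, B2–B4, B4–B5, B5–B6, B6–B7

Every bag has size at most 3, so the width is 3 − 1 = 2 and tw(G) ≤ 2. For the lower bound, the 3 vertices {a, d, g} are pairwise adjacent, and any tree decomposition puts a clique entirely inside one bag — forcing width ≥ 2. Therefore the treewidth is 2.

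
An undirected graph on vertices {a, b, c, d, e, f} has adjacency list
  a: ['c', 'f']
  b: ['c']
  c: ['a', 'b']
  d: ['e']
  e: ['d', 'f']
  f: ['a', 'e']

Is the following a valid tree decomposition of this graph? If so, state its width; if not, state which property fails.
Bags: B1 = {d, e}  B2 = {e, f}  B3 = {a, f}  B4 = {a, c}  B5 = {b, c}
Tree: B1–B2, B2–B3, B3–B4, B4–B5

Vertex coverage: the bags together contain {a, b, c, d, e, f}, the full vertex set. Edge coverage: each edge of G has both endpoints in at least one bag. Running intersection: for every vertex, the bags containing it form a connected subtree. All three properties hold, so this is a valid tree decomposition of width max|bag| − 1 = 1, and hence tw(G) ≤ 1.

Yes; width 1.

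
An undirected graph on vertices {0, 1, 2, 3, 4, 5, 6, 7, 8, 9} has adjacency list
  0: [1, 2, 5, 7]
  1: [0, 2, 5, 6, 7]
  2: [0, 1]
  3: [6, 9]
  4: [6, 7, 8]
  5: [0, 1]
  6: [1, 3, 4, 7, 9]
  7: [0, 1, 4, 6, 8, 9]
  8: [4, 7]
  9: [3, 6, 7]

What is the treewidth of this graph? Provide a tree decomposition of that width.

Treewidth 2.
One optimal decomposition is:
Bags: B1 = {0, 1, 7}  B2 = {1, 6, 7}  B3 = {6, 7, 9}  B4 = {4, 6, 7}  B5 = {0, 1, 5}  B6 = {0, 1, 2}  B7 = {4, 7, 8}  B8 = {3, 6, 9}
Tree: B1–B2, B2–B3, B3–B4, B1–B5, B1–B6, B4–B7, B3–B8

Each bag holds 3 vertices, so the decomposition has width 2, which upper-bounds the treewidth. On the other hand G contains the 3-clique {0, 1, 2}. A clique must lie in a single bag of any decomposition, so no decomposition can have width below 2. Therefore the treewidth is 2.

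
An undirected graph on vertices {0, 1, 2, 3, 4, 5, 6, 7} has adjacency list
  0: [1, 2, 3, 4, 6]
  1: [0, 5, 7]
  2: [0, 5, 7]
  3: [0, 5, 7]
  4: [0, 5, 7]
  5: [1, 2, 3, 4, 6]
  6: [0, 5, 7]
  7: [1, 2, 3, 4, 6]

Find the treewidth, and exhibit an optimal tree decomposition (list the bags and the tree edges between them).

Treewidth 3.
One optimal decomposition is:
Bags: B1 = {0, 4, 5, 7}  B2 = {0, 5, 6, 7}  B3 = {0, 1, 5, 7}  B4 = {0, 2, 5, 7}  B5 = {0, 3, 5, 7}
Tree: B1–B2, B2–B3, B3–B4, B4–B5

Each bag holds 4 vertices, so the decomposition has width 3, which upper-bounds the treewidth. For the lower bound: the 4 vertex sets {4,7}, {5,6}, {0}, {1} are disjoint, each induces a connected subgraph, and every pair is joined by at least one edge of G. Contracting each set to a single vertex therefore yields K_{4} as a minor, and since treewidth is minor-monotone, tw(G) ≥ tw(K_{4}) = 3. Therefore the treewidth is 3.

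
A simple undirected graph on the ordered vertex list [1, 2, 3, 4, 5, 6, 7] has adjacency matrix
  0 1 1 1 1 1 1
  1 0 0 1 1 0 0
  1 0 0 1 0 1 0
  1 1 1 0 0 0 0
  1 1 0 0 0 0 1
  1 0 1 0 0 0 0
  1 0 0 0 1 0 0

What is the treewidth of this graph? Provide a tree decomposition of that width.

The largest bag has 3 vertices, giving width 2; this decomposition certifies tw(G) ≤ 2. On the other hand G contains the 3-clique {1, 2, 4}. A clique must lie in a single bag of any decomposition, so no decomposition can have width below 2. Therefore the treewidth is 2.

Treewidth 2.
One such decomposition:
Bags: B1 = {1, 2, 5}  B2 = {1, 2, 4}  B3 = {1, 5, 7}  B4 = {1, 3, 4}  B5 = {1, 3, 6}
Tree: B1–B2, B1–B3, B2–B4, B4–B5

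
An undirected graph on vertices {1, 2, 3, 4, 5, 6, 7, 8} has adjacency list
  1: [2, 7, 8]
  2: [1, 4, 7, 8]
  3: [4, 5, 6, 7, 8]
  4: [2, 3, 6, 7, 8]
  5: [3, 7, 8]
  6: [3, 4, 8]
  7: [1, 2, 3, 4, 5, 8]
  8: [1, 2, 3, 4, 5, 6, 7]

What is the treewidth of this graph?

3

A width-3 tree decomposition is:
Bags: B1 = {2, 4, 7, 8}  B2 = {1, 2, 7, 8}  B3 = {3, 4, 7, 8}  B4 = {3, 5, 7, 8}  B5 = {3, 4, 6, 8}
Tree: B1–B2, B1–B3, B3–B4, B3–B5
Each bag holds 4 vertices, so the decomposition has width 3, which upper-bounds the treewidth. On the other hand G contains the 4-clique {3, 4, 6, 8}. A clique must lie in a single bag of any decomposition, so no decomposition can have width below 3. Hence tw(G) = 3 exactly.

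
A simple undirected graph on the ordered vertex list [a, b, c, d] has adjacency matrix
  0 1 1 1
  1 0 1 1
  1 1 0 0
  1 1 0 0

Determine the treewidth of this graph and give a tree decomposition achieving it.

The largest bag has 3 vertices, giving width 2; this decomposition certifies tw(G) ≤ 2. Conversely, {a, b, d} is a clique of size 3, and the vertices of any clique must share a bag in every tree decomposition; so some bag has ≥ 3 vertices and tw(G) ≥ 2. Therefore the treewidth is 2.

Treewidth 2.
One optimal decomposition is:
Bags: B1 = {a, b, d}  B2 = {a, b, c}
Tree: B1–B2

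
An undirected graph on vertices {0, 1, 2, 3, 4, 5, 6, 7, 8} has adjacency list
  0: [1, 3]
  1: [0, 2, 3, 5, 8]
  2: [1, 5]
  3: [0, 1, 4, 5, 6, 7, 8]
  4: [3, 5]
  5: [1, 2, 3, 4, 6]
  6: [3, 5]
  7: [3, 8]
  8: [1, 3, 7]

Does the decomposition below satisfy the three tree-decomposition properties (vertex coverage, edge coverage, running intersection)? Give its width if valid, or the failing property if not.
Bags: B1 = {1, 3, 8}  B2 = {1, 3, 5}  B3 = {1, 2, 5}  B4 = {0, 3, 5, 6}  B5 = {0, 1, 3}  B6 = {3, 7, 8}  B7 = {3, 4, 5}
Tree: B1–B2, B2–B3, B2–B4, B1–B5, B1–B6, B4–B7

A tree decomposition must satisfy three properties: every vertex lies in some bag; for every edge, both endpoints lie together in some bag; and for every vertex, the bags containing it form a connected subtree. Here bags containing vertex 0 are not connected in the tree, so the decomposition is invalid.

No — bags containing vertex 0 are not connected in the tree.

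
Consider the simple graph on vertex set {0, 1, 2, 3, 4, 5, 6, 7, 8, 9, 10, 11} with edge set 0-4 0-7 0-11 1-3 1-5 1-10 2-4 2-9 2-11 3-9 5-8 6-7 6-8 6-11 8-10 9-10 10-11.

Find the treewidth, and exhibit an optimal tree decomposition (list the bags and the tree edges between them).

Treewidth 3.
One optimal decomposition is:
Bags: B1 = {1, 3, 5, 8}  B2 = {1, 3, 8, 10}  B3 = {3, 8, 9, 10}  B4 = {6, 8, 9, 10}  B5 = {6, 9, 10, 11}  B6 = {2, 6, 9, 11}  B7 = {2, 6, 7, 11}  B8 = {0, 2, 7, 11}  B9 = {0, 2, 4, 7}
Tree: B1–B2, B2–B3, B3–B4, B4–B5, B5–B6, B6–B7, B7–B8, B8–B9

Each bag holds 4 vertices, so the decomposition has width 3, which upper-bounds the treewidth. For the lower bound: the 4 vertex sets {1,3,5}, {8}, {10}, {2,6,9,11} are disjoint, each induces a connected subgraph, and every pair is joined by at least one edge of G. Contracting each set to a single vertex therefore yields K_{4} as a minor, and since treewidth is minor-monotone, tw(G) ≥ tw(K_{4}) = 3. Combining the bounds, tw(G) = 3.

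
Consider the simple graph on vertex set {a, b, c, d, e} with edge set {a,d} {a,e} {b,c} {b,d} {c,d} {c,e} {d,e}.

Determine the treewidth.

2

A width-2 tree decomposition is:
Bags: B1 = {b, c, d}  B2 = {c, d, e}  B3 = {a, d, e}
Tree: B1–B2, B2–B3
The largest bag has 3 vertices, giving width 2; this decomposition certifies tw(G) ≤ 2. For the lower bound, the 3 vertices {c, d, e} are pairwise adjacent, and any tree decomposition puts a clique entirely inside one bag — forcing width ≥ 2. Combining the bounds, tw(G) = 2.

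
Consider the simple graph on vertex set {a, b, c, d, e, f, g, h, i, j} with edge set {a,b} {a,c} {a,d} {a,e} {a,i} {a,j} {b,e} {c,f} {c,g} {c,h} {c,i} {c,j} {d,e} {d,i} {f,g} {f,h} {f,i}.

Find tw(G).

A width-2 tree decomposition is:
Bags: B1 = {a, c, i}  B2 = {a, d, i}  B3 = {c, f, i}  B4 = {a, c, j}  B5 = {c, f, g}  B6 = {c, f, h}  B7 = {a, d, e}  B8 = {a, b, e}
Tree: B1–B2, B1–B3, B1–B4, B3–B5, B5–B6, B2–B7, B7–B8
Each bag holds 3 vertices, so the decomposition has width 2, which upper-bounds the treewidth. For the lower bound, the 3 vertices {a, d, e} are pairwise adjacent, and any tree decomposition puts a clique entirely inside one bag — forcing width ≥ 2. Hence tw(G) = 2 exactly.

2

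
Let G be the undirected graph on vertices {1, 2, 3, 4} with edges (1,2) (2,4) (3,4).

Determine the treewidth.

A width-1 tree decomposition is:
Bags: B1 = {3, 4}  B2 = {2, 4}  B3 = {1, 2}
Tree: B1–B2, B2–B3
The largest bag has 2 vertices, giving width 1; this decomposition certifies tw(G) ≤ 1. G has an edge, so its treewidth is at least 1. Combining the bounds, tw(G) = 1.

1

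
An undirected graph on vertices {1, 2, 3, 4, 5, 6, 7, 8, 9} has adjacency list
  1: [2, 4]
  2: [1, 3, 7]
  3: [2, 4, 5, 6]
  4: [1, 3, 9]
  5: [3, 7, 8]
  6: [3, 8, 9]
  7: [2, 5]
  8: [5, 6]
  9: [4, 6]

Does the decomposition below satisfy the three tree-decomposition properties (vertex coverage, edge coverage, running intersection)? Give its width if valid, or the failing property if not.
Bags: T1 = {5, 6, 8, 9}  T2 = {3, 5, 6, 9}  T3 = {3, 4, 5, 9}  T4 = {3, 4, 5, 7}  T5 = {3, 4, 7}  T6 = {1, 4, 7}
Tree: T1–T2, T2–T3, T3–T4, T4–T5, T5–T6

No — vertex 2 appears in no bag.

A tree decomposition must satisfy three properties: every vertex lies in some bag; for every edge, both endpoints lie together in some bag; and for every vertex, the bags containing it form a connected subtree. Here vertex 2 appears in no bag, so the decomposition is invalid.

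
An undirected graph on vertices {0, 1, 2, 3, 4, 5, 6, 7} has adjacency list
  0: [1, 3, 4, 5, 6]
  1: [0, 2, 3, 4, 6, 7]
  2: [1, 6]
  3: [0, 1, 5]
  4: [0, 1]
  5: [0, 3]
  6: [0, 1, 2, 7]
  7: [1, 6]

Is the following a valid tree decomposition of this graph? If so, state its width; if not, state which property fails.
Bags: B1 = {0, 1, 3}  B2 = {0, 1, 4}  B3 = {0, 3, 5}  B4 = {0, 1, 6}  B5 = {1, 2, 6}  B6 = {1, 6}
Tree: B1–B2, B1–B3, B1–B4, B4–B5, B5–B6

A tree decomposition must satisfy three properties: every vertex lies in some bag; for every edge, both endpoints lie together in some bag; and for every vertex, the bags containing it form a connected subtree. Here vertex 7 appears in no bag, so the decomposition is invalid.

No — vertex 7 appears in no bag.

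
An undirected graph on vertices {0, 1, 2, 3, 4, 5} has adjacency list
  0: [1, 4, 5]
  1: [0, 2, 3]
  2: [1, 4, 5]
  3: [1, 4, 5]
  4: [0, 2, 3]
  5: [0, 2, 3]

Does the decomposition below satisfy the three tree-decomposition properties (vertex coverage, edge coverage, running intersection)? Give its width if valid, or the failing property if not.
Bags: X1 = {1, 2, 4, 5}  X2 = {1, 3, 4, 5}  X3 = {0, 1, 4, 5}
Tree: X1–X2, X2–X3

Yes; width 3.

Checking the three conditions: (i) the bags cover all of {0, 1, 2, 3, 4, 5}; (ii) for each edge, some bag contains both endpoints; (iii) the bags containing any fixed vertex form a subtree. All hold, so the decomposition is valid with width 4 − 1 = 3.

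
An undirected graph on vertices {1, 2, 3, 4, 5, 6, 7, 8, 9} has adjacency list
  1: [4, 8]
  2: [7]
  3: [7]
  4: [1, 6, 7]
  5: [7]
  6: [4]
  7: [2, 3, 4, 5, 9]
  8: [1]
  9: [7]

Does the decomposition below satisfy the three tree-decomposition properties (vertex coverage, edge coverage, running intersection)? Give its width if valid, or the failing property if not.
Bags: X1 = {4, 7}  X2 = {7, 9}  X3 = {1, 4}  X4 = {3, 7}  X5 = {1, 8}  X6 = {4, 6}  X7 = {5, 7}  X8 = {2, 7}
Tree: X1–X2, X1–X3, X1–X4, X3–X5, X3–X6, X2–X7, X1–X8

Every vertex of G appears in some bag (union = {1, 2, 3, 4, 5, 6, 7, 8, 9}); every edge is covered by a bag; and for each vertex v the set of bags containing v is connected in the bag tree. The decomposition is therefore valid. The largest bag has 2 vertices, so the width is 1.

Yes; width 1.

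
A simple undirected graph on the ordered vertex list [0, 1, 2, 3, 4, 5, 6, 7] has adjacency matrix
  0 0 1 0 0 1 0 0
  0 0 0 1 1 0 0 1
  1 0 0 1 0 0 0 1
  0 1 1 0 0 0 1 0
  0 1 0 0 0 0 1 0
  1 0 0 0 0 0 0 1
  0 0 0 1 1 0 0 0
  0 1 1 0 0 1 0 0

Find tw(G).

A width-2 tree decomposition is:
Bags: B1 = {3, 4, 6}  B2 = {1, 3, 4}  B3 = {1, 2, 3}  B4 = {1, 2, 7}  B5 = {0, 2, 7}  B6 = {0, 5, 7}
Tree: B1–B2, B2–B3, B3–B4, B4–B5, B5–B6
Every bag has size at most 3, so the width is 3 − 1 = 2 and tw(G) ≤ 2. For the lower bound, G contains the cycle 6–4–1–3–6, so G is not a forest; only forests have treewidth ≤ 1, hence tw(G) ≥ 2. The upper and lower bounds meet at 2, so that is the treewidth.

2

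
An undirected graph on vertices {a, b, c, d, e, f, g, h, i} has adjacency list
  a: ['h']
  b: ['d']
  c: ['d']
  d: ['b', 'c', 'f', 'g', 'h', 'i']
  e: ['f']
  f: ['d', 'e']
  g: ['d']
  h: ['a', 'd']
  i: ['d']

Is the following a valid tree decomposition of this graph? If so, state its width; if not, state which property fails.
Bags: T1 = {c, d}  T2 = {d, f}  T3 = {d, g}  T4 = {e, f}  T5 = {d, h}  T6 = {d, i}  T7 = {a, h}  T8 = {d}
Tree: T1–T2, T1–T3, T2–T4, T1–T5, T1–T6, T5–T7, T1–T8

A tree decomposition must satisfy three properties: every vertex lies in some bag; for every edge, both endpoints lie together in some bag; and for every vertex, the bags containing it form a connected subtree. Here vertex b appears in no bag, so the decomposition is invalid.

No — vertex b appears in no bag.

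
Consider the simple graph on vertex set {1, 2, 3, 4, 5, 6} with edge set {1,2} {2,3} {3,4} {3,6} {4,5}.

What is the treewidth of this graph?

A width-1 tree decomposition is:
Bags: B1 = {4, 5}  B2 = {3, 4}  B3 = {3, 6}  B4 = {2, 3}  B5 = {1, 2}
Tree: B1–B2, B2–B3, B2–B4, B4–B5
Every bag has size at most 2, so the width is 2 − 1 = 1 and tw(G) ≤ 1. Any graph with an edge has treewidth ≥ 1, and G has the edge 4–5. Combining the bounds, tw(G) = 1.

1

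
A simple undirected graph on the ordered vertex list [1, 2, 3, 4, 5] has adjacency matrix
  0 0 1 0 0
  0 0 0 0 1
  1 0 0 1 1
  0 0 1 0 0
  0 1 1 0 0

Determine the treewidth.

A width-1 tree decomposition is:
Bags: B1 = {3, 4}  B2 = {1, 3}  B3 = {3, 5}  B4 = {2, 5}
Tree: B1–B2, B2–B3, B3–B4
Every bag has size at most 2, so the width is 2 − 1 = 1 and tw(G) ≤ 1. Since G has at least one edge (e.g. 3–4), it is not an edgeless graph, so tw(G) ≥ 1. Combining the bounds, tw(G) = 1.

1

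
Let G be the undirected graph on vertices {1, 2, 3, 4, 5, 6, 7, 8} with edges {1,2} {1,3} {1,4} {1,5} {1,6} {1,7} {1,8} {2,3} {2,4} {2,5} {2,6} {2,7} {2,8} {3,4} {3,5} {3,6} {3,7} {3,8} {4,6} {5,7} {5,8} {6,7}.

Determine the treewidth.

4

A width-4 tree decomposition is:
Bags: B1 = {1, 2, 3, 6, 7}  B2 = {1, 2, 3, 5, 7}  B3 = {1, 2, 3, 4, 6}  B4 = {1, 2, 3, 5, 8}
Tree: B1–B2, B1–B3, B2–B4
Each bag holds 5 vertices, so the decomposition has width 4, which upper-bounds the treewidth. Conversely, {1, 2, 3, 4, 6} is a clique of size 5, and the vertices of any clique must share a bag in every tree decomposition; so some bag has ≥ 5 vertices and tw(G) ≥ 4. The upper and lower bounds meet at 4, so that is the treewidth.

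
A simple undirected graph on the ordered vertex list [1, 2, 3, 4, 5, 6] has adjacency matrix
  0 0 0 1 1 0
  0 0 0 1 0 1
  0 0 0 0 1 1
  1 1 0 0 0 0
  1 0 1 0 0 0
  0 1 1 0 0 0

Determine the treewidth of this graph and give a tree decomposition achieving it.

Every bag has size at most 3, so the width is 3 − 1 = 2 and tw(G) ≤ 2. The edges 3–5–1–4–2–6–3 form a cycle, so G is not a tree and its treewidth is at least 2. Therefore the treewidth is 2.

Treewidth 2.
Bags: B1 = {1, 3, 5}  B2 = {1, 3, 4}  B3 = {2, 3, 4}  B4 = {2, 3, 6}
Tree: B1–B2, B2–B3, B3–B4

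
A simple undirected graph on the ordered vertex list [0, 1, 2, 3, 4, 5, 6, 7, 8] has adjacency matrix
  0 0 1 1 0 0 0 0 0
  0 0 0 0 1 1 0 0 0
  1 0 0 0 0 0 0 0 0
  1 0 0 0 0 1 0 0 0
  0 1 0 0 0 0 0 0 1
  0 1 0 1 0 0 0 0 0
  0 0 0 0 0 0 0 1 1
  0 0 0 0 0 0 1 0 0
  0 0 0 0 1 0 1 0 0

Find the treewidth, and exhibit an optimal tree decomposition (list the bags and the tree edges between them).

The largest bag has 2 vertices, giving width 1; this decomposition certifies tw(G) ≤ 1. Since G has at least one edge (e.g. 2–0), it is not an edgeless graph, so tw(G) ≥ 1. The upper and lower bounds meet at 1, so that is the treewidth.

Treewidth 1.
One such decomposition:
Bags: B1 = {0, 2}  B2 = {0, 3}  B3 = {3, 5}  B4 = {1, 5}  B5 = {1, 4}  B6 = {4, 8}  B7 = {6, 8}  B8 = {6, 7}
Tree: B1–B2, B2–B3, B3–B4, B4–B5, B5–B6, B6–B7, B7–B8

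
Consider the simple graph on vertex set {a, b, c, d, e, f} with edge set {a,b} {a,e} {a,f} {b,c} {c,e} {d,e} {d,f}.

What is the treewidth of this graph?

2

A width-2 tree decomposition is:
Bags: B1 = {b, c, e}  B2 = {a, b, e}  B3 = {a, d, e}  B4 = {a, d, f}
Tree: B1–B2, B2–B3, B3–B4
Each bag holds 3 vertices, so the decomposition has width 2, which upper-bounds the treewidth. Since c–b–a–e–c is a cycle in G, G is not acyclic. Forests are exactly the graphs of treewidth ≤ 1, so tw(G) ≥ 2. Combining the bounds, tw(G) = 2.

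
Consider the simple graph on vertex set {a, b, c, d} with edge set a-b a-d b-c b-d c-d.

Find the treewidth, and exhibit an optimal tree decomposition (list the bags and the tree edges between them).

Every bag has size at most 3, so the width is 3 − 1 = 2 and tw(G) ≤ 2. For the lower bound, the 3 vertices {b, c, d} are pairwise adjacent, and any tree decomposition puts a clique entirely inside one bag — forcing width ≥ 2. Combining the bounds, tw(G) = 2.

Treewidth 2.
One such decomposition:
Bags: B1 = {b, c, d}  B2 = {a, b, d}
Tree: B1–B2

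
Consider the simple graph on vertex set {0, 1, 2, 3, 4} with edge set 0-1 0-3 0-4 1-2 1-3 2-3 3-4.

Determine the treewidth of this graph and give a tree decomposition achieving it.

The largest bag has 3 vertices, giving width 2; this decomposition certifies tw(G) ≤ 2. Conversely, {0, 1, 3} is a clique of size 3, and the vertices of any clique must share a bag in every tree decomposition; so some bag has ≥ 3 vertices and tw(G) ≥ 2. Therefore the treewidth is 2.

Treewidth 2.
One such decomposition:
Bags: B1 = {1, 2, 3}  B2 = {0, 1, 3}  B3 = {0, 3, 4}
Tree: B1–B2, B2–B3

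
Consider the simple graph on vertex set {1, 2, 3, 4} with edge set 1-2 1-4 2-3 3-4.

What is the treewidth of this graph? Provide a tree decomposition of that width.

Treewidth 2.
One optimal decomposition is:
Bags: B1 = {1, 2, 3}  B2 = {1, 3, 4}
Tree: B1–B2

Each bag holds 3 vertices, so the decomposition has width 2, which upper-bounds the treewidth. The edges 1–2–3–4–1 form a cycle, so G is not a tree and its treewidth is at least 2. The upper and lower bounds meet at 2, so that is the treewidth.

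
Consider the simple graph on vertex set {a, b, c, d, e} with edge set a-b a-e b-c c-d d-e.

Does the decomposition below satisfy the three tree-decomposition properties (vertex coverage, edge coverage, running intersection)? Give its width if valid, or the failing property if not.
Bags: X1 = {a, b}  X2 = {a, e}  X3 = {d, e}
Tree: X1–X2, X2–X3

No — vertex c appears in no bag.

A tree decomposition must satisfy three properties: every vertex lies in some bag; for every edge, both endpoints lie together in some bag; and for every vertex, the bags containing it form a connected subtree. Here vertex c appears in no bag, so the decomposition is invalid.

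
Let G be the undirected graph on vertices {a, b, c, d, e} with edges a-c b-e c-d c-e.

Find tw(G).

1

A width-1 tree decomposition is:
Bags: B1 = {c, e}  B2 = {b, e}  B3 = {a, c}  B4 = {c, d}
Tree: B1–B2, B1–B3, B3–B4
The largest bag has 2 vertices, giving width 1; this decomposition certifies tw(G) ≤ 1. G has an edge, so its treewidth is at least 1. Combining the bounds, tw(G) = 1.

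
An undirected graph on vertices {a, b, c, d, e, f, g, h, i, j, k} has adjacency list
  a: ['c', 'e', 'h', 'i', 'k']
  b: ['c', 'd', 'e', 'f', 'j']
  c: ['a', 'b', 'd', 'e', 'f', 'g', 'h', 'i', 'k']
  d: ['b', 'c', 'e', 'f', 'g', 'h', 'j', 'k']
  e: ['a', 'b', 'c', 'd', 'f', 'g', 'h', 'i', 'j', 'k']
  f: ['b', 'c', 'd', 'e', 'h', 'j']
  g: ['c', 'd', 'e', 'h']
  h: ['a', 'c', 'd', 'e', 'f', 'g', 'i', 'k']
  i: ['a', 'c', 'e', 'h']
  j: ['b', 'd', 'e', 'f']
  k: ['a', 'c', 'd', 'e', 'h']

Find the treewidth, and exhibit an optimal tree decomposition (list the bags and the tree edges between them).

Every bag has size at most 5, so the width is 5 − 1 = 4 and tw(G) ≤ 4. Conversely, {b, d, e, f, j} is a clique of size 5, and the vertices of any clique must share a bag in every tree decomposition; so some bag has ≥ 5 vertices and tw(G) ≥ 4. The upper and lower bounds meet at 4, so that is the treewidth.

Treewidth 4.
One such decomposition:
Bags: B1 = {c, d, e, h, k}  B2 = {a, c, e, h, k}  B3 = {c, d, e, g, h}  B4 = {c, d, e, f, h}  B5 = {b, c, d, e, f}  B6 = {b, d, e, f, j}  B7 = {a, c, e, h, i}
Tree: B1–B2, B1–B3, B3–B4, B4–B5, B5–B6, B2–B7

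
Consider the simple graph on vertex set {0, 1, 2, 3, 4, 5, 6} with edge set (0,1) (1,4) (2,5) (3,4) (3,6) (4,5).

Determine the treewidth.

1

A width-1 tree decomposition is:
Bags: B1 = {2, 5}  B2 = {4, 5}  B3 = {1, 4}  B4 = {0, 1}  B5 = {3, 4}  B6 = {3, 6}
Tree: B1–B2, B2–B3, B3–B4, B2–B5, B5–B6
The largest bag has 2 vertices, giving width 1; this decomposition certifies tw(G) ≤ 1. G has an edge, so its treewidth is at least 1. Therefore the treewidth is 1.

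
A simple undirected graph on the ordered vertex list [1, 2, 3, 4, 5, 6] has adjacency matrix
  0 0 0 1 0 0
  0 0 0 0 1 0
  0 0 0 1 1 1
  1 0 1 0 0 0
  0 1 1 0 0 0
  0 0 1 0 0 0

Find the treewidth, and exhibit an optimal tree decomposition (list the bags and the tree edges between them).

Treewidth 1.
One such decomposition:
Bags: B1 = {3, 5}  B2 = {3, 6}  B3 = {2, 5}  B4 = {3, 4}  B5 = {1, 4}
Tree: B1–B2, B1–B3, B2–B4, B4–B5

Each bag holds 2 vertices, so the decomposition has width 1, which upper-bounds the treewidth. G has an edge, so its treewidth is at least 1. Combining the bounds, tw(G) = 1.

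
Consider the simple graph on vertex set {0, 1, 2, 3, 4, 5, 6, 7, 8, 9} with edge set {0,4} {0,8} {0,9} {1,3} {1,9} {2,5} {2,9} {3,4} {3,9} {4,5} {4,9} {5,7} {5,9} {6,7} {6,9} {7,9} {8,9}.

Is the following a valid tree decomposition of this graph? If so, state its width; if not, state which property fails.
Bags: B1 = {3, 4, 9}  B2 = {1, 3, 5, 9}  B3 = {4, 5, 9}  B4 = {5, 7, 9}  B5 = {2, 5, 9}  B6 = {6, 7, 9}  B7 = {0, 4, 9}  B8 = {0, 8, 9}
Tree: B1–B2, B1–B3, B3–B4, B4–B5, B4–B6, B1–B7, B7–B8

No — bags containing vertex 5 are not connected in the tree.

A tree decomposition must satisfy three properties: every vertex lies in some bag; for every edge, both endpoints lie together in some bag; and for every vertex, the bags containing it form a connected subtree. Here bags containing vertex 5 are not connected in the tree, so the decomposition is invalid.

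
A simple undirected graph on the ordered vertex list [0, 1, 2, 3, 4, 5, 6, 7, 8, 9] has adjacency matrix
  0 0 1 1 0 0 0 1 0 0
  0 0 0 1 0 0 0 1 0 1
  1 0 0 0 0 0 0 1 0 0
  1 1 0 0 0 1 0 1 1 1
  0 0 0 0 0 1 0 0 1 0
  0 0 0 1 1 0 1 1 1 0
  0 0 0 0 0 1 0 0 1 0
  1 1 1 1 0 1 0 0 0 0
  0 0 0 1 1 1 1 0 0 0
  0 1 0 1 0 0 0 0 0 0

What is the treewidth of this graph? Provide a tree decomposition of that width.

Treewidth 2.
One such decomposition:
Bags: B1 = {3, 5, 7}  B2 = {0, 3, 7}  B3 = {1, 3, 7}  B4 = {3, 5, 8}  B5 = {0, 2, 7}  B6 = {5, 6, 8}  B7 = {4, 5, 8}  B8 = {1, 3, 9}
Tree: B1–B2, B2–B3, B1–B4, B2–B5, B4–B6, B4–B7, B3–B8

Each bag holds 3 vertices, so the decomposition has width 2, which upper-bounds the treewidth. For the lower bound, the 3 vertices {0, 2, 7} are pairwise adjacent, and any tree decomposition puts a clique entirely inside one bag — forcing width ≥ 2. The upper and lower bounds meet at 2, so that is the treewidth.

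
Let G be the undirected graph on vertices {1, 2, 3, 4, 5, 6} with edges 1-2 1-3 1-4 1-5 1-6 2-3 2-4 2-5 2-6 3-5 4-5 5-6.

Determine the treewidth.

A width-3 tree decomposition is:
Bags: B1 = {1, 2, 5, 6}  B2 = {1, 2, 4, 5}  B3 = {1, 2, 3, 5}
Tree: B1–B2, B2–B3
Every bag has size at most 4, so the width is 4 − 1 = 3 and tw(G) ≤ 3. For the lower bound, the 4 vertices {1, 2, 3, 5} are pairwise adjacent, and any tree decomposition puts a clique entirely inside one bag — forcing width ≥ 3. Hence tw(G) = 3 exactly.

3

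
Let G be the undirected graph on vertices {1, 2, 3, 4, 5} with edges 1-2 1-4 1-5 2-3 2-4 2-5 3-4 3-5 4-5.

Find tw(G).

A width-3 tree decomposition is:
Bags: B1 = {2, 3, 4, 5}  B2 = {1, 2, 4, 5}
Tree: B1–B2
The largest bag has 4 vertices, giving width 3; this decomposition certifies tw(G) ≤ 3. On the other hand G contains the 4-clique {1, 2, 4, 5}. A clique must lie in a single bag of any decomposition, so no decomposition can have width below 3. Therefore the treewidth is 3.

3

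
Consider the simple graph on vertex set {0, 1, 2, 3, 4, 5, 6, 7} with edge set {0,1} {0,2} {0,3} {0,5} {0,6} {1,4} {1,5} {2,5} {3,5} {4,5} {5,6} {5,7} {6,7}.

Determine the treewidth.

2

A width-2 tree decomposition is:
Bags: B1 = {0, 5, 6}  B2 = {5, 6, 7}  B3 = {0, 1, 5}  B4 = {1, 4, 5}  B5 = {0, 2, 5}  B6 = {0, 3, 5}
Tree: B1–B2, B1–B3, B3–B4, B3–B5, B5–B6
Every bag has size at most 3, so the width is 3 − 1 = 2 and tw(G) ≤ 2. For the lower bound, the 3 vertices {0, 1, 5} are pairwise adjacent, and any tree decomposition puts a clique entirely inside one bag — forcing width ≥ 2. Combining the bounds, tw(G) = 2.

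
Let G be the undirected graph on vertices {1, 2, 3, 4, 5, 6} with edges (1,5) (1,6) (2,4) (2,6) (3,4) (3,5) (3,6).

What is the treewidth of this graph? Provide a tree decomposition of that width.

Treewidth 2.
One optimal decomposition is:
Bags: B1 = {2, 4, 6}  B2 = {3, 4, 6}  B3 = {1, 3, 6}  B4 = {1, 3, 5}
Tree: B1–B2, B2–B3, B3–B4

The largest bag has 3 vertices, giving width 2; this decomposition certifies tw(G) ≤ 2. The edges 2–4–3–6–2 form a cycle, so G is not a tree and its treewidth is at least 2. Combining the bounds, tw(G) = 2.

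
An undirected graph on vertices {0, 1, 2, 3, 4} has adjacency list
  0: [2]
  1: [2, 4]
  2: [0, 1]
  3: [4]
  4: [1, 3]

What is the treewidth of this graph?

A width-1 tree decomposition is:
Bags: B1 = {0, 2}  B2 = {1, 2}  B3 = {1, 4}  B4 = {3, 4}
Tree: B1–B2, B2–B3, B3–B4
Every bag has size at most 2, so the width is 2 − 1 = 1 and tw(G) ≤ 1. Any graph with an edge has treewidth ≥ 1, and G has the edge 0–2. Therefore the treewidth is 1.

1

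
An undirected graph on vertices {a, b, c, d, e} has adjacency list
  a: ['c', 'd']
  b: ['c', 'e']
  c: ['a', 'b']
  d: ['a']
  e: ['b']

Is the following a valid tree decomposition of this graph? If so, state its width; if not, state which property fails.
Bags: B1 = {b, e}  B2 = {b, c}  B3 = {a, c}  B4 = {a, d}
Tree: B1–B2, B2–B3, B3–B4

Checking the three conditions: (i) the bags cover all of {a, b, c, d, e}; (ii) for each edge, some bag contains both endpoints; (iii) the bags containing any fixed vertex form a subtree. All hold, so the decomposition is valid with width 2 − 1 = 1.

Yes; width 1.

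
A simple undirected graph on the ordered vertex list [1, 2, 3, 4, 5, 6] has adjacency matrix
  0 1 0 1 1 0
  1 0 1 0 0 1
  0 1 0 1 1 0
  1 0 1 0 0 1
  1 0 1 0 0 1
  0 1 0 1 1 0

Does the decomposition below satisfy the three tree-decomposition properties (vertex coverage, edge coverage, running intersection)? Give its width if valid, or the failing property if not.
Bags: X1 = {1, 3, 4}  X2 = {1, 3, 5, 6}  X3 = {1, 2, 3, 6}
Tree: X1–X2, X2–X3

No — edge (6,4) lies in no bag.

A tree decomposition must satisfy three properties: every vertex lies in some bag; for every edge, both endpoints lie together in some bag; and for every vertex, the bags containing it form a connected subtree. Here edge (6,4) lies in no bag, so the decomposition is invalid.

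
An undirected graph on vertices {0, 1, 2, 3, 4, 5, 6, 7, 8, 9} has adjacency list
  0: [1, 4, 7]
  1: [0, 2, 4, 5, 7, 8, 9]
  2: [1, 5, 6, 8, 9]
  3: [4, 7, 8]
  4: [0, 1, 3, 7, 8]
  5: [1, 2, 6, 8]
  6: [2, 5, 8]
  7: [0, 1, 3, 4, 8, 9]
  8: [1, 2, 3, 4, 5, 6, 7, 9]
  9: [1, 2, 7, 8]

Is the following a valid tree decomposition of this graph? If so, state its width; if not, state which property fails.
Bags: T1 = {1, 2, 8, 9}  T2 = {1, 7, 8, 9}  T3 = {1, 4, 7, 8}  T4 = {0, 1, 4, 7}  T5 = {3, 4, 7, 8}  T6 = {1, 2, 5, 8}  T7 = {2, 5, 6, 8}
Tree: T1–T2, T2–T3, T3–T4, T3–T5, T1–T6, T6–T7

Every vertex of G appears in some bag (union = {0, 1, 2, 3, 4, 5, 6, 7, 8, 9}); every edge is covered by a bag; and for each vertex v the set of bags containing v is connected in the bag tree. The decomposition is therefore valid. The largest bag has 4 vertices, so the width is 3.

Yes; width 3.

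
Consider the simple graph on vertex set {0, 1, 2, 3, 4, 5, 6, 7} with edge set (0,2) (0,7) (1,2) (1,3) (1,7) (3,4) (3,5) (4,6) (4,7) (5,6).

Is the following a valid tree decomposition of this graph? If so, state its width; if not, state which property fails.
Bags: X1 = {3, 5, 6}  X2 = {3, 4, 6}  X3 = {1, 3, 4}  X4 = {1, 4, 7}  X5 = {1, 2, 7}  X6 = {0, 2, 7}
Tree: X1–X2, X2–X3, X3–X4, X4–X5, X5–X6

Checking the three conditions: (i) the bags cover all of {0, 1, 2, 3, 4, 5, 6, 7}; (ii) for each edge, some bag contains both endpoints; (iii) the bags containing any fixed vertex form a subtree. All hold, so the decomposition is valid with width 3 − 1 = 2.

Yes; width 2.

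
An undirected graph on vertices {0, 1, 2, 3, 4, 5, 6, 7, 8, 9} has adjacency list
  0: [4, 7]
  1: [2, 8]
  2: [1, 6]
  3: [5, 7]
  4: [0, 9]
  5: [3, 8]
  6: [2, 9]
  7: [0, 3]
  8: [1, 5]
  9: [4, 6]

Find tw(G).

A width-2 tree decomposition is:
Bags: B1 = {1, 2, 6}  B2 = {1, 6, 9}  B3 = {1, 4, 9}  B4 = {0, 1, 4}  B5 = {0, 1, 7}  B6 = {1, 3, 7}  B7 = {1, 3, 5}  B8 = {1, 5, 8}
Tree: B1–B2, B2–B3, B3–B4, B4–B5, B5–B6, B6–B7, B7–B8
Each bag holds 3 vertices, so the decomposition has width 2, which upper-bounds the treewidth. Since 1–2–6–9–4–0–7–3–5–8–1 is a cycle in G, G is not acyclic. Forests are exactly the graphs of treewidth ≤ 1, so tw(G) ≥ 2. Hence tw(G) = 2 exactly.

2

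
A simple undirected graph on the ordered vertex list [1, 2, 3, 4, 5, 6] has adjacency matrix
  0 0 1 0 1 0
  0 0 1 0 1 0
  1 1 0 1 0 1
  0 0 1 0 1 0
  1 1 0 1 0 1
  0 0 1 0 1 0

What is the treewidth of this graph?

2

A width-2 tree decomposition is:
Bags: B1 = {1, 3, 5}  B2 = {3, 4, 5}  B3 = {3, 5, 6}  B4 = {2, 3, 5}
Tree: B1–B2, B2–B3, B3–B4
Every bag has size at most 3, so the width is 3 − 1 = 2 and tw(G) ≤ 2. For the lower bound, G contains the cycle 5–1–3–4–5, so G is not a forest; only forests have treewidth ≤ 1, hence tw(G) ≥ 2. Combining the bounds, tw(G) = 2.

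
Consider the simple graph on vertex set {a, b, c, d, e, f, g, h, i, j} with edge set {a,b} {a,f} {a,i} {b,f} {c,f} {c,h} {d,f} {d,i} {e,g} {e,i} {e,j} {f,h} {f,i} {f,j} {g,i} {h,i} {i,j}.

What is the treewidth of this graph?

A width-2 tree decomposition is:
Bags: B1 = {f, i, j}  B2 = {e, i, j}  B3 = {f, h, i}  B4 = {a, f, i}  B5 = {d, f, i}  B6 = {a, b, f}  B7 = {e, g, i}  B8 = {c, f, h}
Tree: B1–B2, B1–B3, B1–B4, B4–B5, B4–B6, B2–B7, B3–B8
Each bag holds 3 vertices, so the decomposition has width 2, which upper-bounds the treewidth. Conversely, {e, g, i} is a clique of size 3, and the vertices of any clique must share a bag in every tree decomposition; so some bag has ≥ 3 vertices and tw(G) ≥ 2. Hence tw(G) = 2 exactly.

2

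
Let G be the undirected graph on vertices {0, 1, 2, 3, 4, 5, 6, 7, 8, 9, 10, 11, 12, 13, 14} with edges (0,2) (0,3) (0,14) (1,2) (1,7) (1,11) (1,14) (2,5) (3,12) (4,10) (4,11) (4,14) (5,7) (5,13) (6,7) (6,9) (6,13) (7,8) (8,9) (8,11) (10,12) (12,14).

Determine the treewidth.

A width-3 tree decomposition is:
Bags: B1 = {3, 4, 10, 12}  B2 = {3, 4, 12, 14}  B3 = {0, 3, 4, 14}  B4 = {0, 4, 11, 14}  B5 = {0, 1, 11, 14}  B6 = {0, 1, 2, 11}  B7 = {1, 2, 8, 11}  B8 = {1, 2, 7, 8}  B9 = {2, 5, 7, 8}  B10 = {5, 7, 8, 9}  B11 = {5, 6, 7, 9}  B12 = {5, 6, 9, 13}
Tree: B1–B2, B2–B3, B3–B4, B4–B5, B5–B6, B6–B7, B7–B8, B8–B9, B9–B10, B10–B11, B11–B12
Every bag has size at most 4, so the width is 4 − 1 = 3 and tw(G) ≤ 3. For the lower bound: the 4 vertex sets {3,10,12}, {4}, {14}, {0,1,2,11} are disjoint, each induces a connected subgraph, and every pair is joined by at least one edge of G. Contracting each set to a single vertex therefore yields K_{4} as a minor, and since treewidth is minor-monotone, tw(G) ≥ tw(K_{4}) = 3. The upper and lower bounds meet at 3, so that is the treewidth.

3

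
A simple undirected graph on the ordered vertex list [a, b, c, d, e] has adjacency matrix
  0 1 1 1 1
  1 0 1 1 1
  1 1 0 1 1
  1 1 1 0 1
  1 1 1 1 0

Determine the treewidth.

4

A width-4 tree decomposition is:
Bags: B1 = {a, b, c, d, e}
Tree: (single bag)
With just one bag of size 5, the width is 5 − 1 = 4, so tw(G) ≤ 4. On the other hand G contains the 5-clique {a, b, c, d, e}. A clique must lie in a single bag of any decomposition, so no decomposition can have width below 4. Hence tw(G) = 4 exactly.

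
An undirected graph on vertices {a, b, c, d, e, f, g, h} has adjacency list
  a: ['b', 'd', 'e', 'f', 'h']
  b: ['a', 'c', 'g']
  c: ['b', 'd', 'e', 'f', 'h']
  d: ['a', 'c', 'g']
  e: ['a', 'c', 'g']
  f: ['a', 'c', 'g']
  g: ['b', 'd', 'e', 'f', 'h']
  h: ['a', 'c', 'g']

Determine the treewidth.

3

A width-3 tree decomposition is:
Bags: B1 = {a, c, f, g}  B2 = {a, b, c, g}  B3 = {a, c, d, g}  B4 = {a, c, e, g}  B5 = {a, c, g, h}
Tree: B1–B2, B2–B3, B3–B4, B4–B5
The largest bag has 4 vertices, giving width 3; this decomposition certifies tw(G) ≤ 3. For the lower bound: the 4 vertex sets {c,f}, {a,b}, {g}, {d} are disjoint, each induces a connected subgraph, and every pair is joined by at least one edge of G. Contracting each set to a single vertex therefore yields K_{4} as a minor, and since treewidth is minor-monotone, tw(G) ≥ tw(K_{4}) = 3. Therefore the treewidth is 3.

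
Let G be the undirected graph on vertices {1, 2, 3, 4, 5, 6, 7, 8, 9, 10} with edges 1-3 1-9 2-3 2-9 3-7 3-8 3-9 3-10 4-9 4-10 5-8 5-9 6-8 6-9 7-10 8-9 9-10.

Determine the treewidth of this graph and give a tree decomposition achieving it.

Each bag holds 3 vertices, so the decomposition has width 2, which upper-bounds the treewidth. For the lower bound, the 3 vertices {3, 8, 9} are pairwise adjacent, and any tree decomposition puts a clique entirely inside one bag — forcing width ≥ 2. Combining the bounds, tw(G) = 2.

Treewidth 2.
One such decomposition:
Bags: B1 = {1, 3, 9}  B2 = {3, 9, 10}  B3 = {2, 3, 9}  B4 = {3, 8, 9}  B5 = {5, 8, 9}  B6 = {6, 8, 9}  B7 = {3, 7, 10}  B8 = {4, 9, 10}
Tree: B1–B2, B1–B3, B1–B4, B4–B5, B5–B6, B2–B7, B2–B8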